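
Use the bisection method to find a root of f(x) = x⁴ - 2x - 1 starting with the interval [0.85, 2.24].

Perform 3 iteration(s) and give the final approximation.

f(x) = x⁴ - 2x - 1
Initial interval: [0.85, 2.24]

Iteration 1:
  c_1 = (0.850000 + 2.240000)/2 = 1.545000
  f(c_1) = f(1.545000) = 1.607888
  f(a) × f(c) < 0, new interval: [0.850000, 1.545000]
Iteration 2:
  c_2 = (0.850000 + 1.545000)/2 = 1.197500
  f(c_2) = f(1.197500) = -1.338626
  f(a) × f(c) ≥ 0, new interval: [1.197500, 1.545000]
Iteration 3:
  c_3 = (1.197500 + 1.545000)/2 = 1.371250
  f(c_3) = f(1.371250) = -0.206872
  f(a) × f(c) ≥ 0, new interval: [1.371250, 1.545000]

After 3 iteration(s), the approximation is c_3 = 1.371250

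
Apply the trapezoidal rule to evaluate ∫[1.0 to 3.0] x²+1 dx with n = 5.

f(x) = x²+1
a = 1.0, b = 3.0, n = 5
h = (b - a)/n = 0.400000

Trapezoidal rule: (h/2)[f(x₀) + 2f(x₁) + 2f(x₂) + ... + f(xₙ)]

x_0 = 1.0000, f(x_0) = 2.000000, coefficient = 1
x_1 = 1.4000, f(x_1) = 2.960000, coefficient = 2
x_2 = 1.8000, f(x_2) = 4.240000, coefficient = 2
x_3 = 2.2000, f(x_3) = 5.840000, coefficient = 2
x_4 = 2.6000, f(x_4) = 7.760000, coefficient = 2
x_5 = 3.0000, f(x_5) = 10.000000, coefficient = 1

I ≈ (0.400000/2) × 53.600000 = 10.720000
Exact value: 10.666667
Error: 0.053333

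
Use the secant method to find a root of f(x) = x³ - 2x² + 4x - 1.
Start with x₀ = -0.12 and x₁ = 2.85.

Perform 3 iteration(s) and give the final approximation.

f(x) = x³ - 2x² + 4x - 1
x₀ = -0.12, x₁ = 2.85

Secant formula: x_{n+1} = x_n - f(x_n)(x_n - x_{n-1})/(f(x_n) - f(x_{n-1}))

Iteration 1:
  f(-0.120000) = -1.510528
  f(2.850000) = 17.304125
  x_2 = 2.850000 - 17.304125×(2.850000 - (-0.120000))/(17.304125 - (-1.510528))
       = 0.118445
Iteration 2:
  f(2.850000) = 17.304125
  f(0.118445) = -0.552615
  x_3 = 0.118445 - (-0.552615)×(0.118445 - 2.850000)/(-0.552615 - 17.304125)
       = 0.202979
Iteration 3:
  f(0.118445) = -0.552615
  f(0.202979) = -0.262121
  x_4 = 0.202979 - (-0.262121)×(0.202979 - 0.118445)/(-0.262121 - (-0.552615))
       = 0.279257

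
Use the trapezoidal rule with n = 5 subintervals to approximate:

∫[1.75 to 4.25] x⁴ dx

f(x) = x⁴
a = 1.75, b = 4.25, n = 5
h = (b - a)/n = 0.500000

Trapezoidal rule: (h/2)[f(x₀) + 2f(x₁) + 2f(x₂) + ... + f(xₙ)]

x_0 = 1.7500, f(x_0) = 9.378906, coefficient = 1
x_1 = 2.2500, f(x_1) = 25.628906, coefficient = 2
x_2 = 2.7500, f(x_2) = 57.191406, coefficient = 2
x_3 = 3.2500, f(x_3) = 111.566406, coefficient = 2
x_4 = 3.7500, f(x_4) = 197.753906, coefficient = 2
x_5 = 4.2500, f(x_5) = 326.253906, coefficient = 1

I ≈ (0.500000/2) × 1119.914062 = 279.978516
Exact value: 274.033203
Error: 5.945312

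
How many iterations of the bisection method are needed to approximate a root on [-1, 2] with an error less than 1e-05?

We need (b-a)/2^n ≤ 1e-05
(2 - (-1))/2^n ≤ 1e-05
3/2^n ≤ 1e-05
2^n ≥ 300000
n ≥ log₂(300000) = 18.19
n ≥ 19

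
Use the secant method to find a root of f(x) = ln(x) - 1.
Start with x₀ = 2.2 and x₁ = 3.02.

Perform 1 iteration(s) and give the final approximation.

f(x) = ln(x) - 1
x₀ = 2.2, x₁ = 3.02

Secant formula: x_{n+1} = x_n - f(x_n)(x_n - x_{n-1})/(f(x_n) - f(x_{n-1}))

Iteration 1:
  f(2.200000) = -0.211543
  f(3.020000) = 0.105257
  x_2 = 3.020000 - 0.105257×(3.020000 - 2.200000)/(0.105257 - (-0.211543))
       = 2.747554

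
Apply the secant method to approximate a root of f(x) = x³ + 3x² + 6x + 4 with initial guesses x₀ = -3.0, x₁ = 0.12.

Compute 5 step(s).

f(x) = x³ + 3x² + 6x + 4
x₀ = -3.0, x₁ = 0.12

Secant formula: x_{n+1} = x_n - f(x_n)(x_n - x_{n-1})/(f(x_n) - f(x_{n-1}))

Iteration 1:
  f(-3.000000) = -14.000000
  f(0.120000) = 4.764928
  x_2 = 0.120000 - 4.764928×(0.120000 - (-3.000000))/(4.764928 - (-14.000000))
       = -0.672253
Iteration 2:
  f(0.120000) = 4.764928
  f(-0.672253) = 1.018446
  x_3 = -0.672253 - 1.018446×(-0.672253 - 0.120000)/(1.018446 - 4.764928)
       = -0.887620
Iteration 3:
  f(-0.672253) = 1.018446
  f(-0.887620) = 0.338560
  x_4 = -0.887620 - 0.338560×(-0.887620 - (-0.672253))/(0.338560 - 1.018446)
       = -0.994865
Iteration 4:
  f(-0.887620) = 0.338560
  f(-0.994865) = 0.015405
  x_5 = -0.994865 - 0.015405×(-0.994865 - (-0.887620))/(0.015405 - 0.338560)
       = -0.999977
Iteration 5:
  f(-0.994865) = 0.015405
  f(-0.999977) = 0.000068
  x_6 = -0.999977 - 0.000068×(-0.999977 - (-0.994865))/(0.000068 - 0.015405)
       = -1.000000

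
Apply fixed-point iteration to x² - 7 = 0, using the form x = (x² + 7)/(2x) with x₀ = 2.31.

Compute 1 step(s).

Equation: x² - 7 = 0
Fixed-point form: x = (x² + 7)/(2x)
x₀ = 2.31

x_1 = g(2.310000) = 2.670152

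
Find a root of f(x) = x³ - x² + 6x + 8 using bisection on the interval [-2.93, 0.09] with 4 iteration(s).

f(x) = x³ - x² + 6x + 8
Initial interval: [-2.93, 0.09]

Iteration 1:
  c_1 = (-2.930000 + 0.090000)/2 = -1.420000
  f(c_1) = f(-1.420000) = -5.399688
  f(a) × f(c) ≥ 0, new interval: [-1.420000, 0.090000]
Iteration 2:
  c_2 = (-1.420000 + 0.090000)/2 = -0.665000
  f(c_2) = f(-0.665000) = 3.273695
  f(a) × f(c) < 0, new interval: [-1.420000, -0.665000]
Iteration 3:
  c_3 = (-1.420000 + (-0.665000))/2 = -1.042500
  f(c_3) = f(-1.042500) = -0.474802
  f(a) × f(c) ≥ 0, new interval: [-1.042500, -0.665000]
Iteration 4:
  c_4 = (-1.042500 + (-0.665000))/2 = -0.853750
  f(c_4) = f(-0.853750) = 1.526322
  f(a) × f(c) < 0, new interval: [-1.042500, -0.853750]

After 4 iteration(s), the approximation is c_4 = -0.853750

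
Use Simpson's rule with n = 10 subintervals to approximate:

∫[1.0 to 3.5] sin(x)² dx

f(x) = sin(x)²
a = 1.0, b = 3.5, n = 10
h = (b - a)/n = 0.250000

Simpson's rule: (h/3)[f(x₀) + 4f(x₁) + 2f(x₂) + ... + f(xₙ)]

x_0 = 1.0000, f(x_0) = 0.708073, coefficient = 1
x_1 = 1.2500, f(x_1) = 0.900572, coefficient = 4
x_2 = 1.5000, f(x_2) = 0.994996, coefficient = 2
x_3 = 1.7500, f(x_3) = 0.968228, coefficient = 4
x_4 = 2.0000, f(x_4) = 0.826822, coefficient = 2
x_5 = 2.2500, f(x_5) = 0.605398, coefficient = 4
x_6 = 2.5000, f(x_6) = 0.358169, coefficient = 2
x_7 = 2.7500, f(x_7) = 0.145665, coefficient = 4
x_8 = 3.0000, f(x_8) = 0.019915, coefficient = 2
x_9 = 3.2500, f(x_9) = 0.011706, coefficient = 4
x_10 = 3.5000, f(x_10) = 0.123049, coefficient = 1

I ≈ (0.250000/3) × 15.757203 = 1.313100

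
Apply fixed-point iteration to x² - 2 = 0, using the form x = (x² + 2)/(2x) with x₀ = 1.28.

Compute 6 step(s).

Equation: x² - 2 = 0
Fixed-point form: x = (x² + 2)/(2x)
x₀ = 1.28

x_1 = g(1.280000) = 1.421250
x_2 = g(1.421250) = 1.414231
x_3 = g(1.414231) = 1.414214
x_4 = g(1.414214) = 1.414214
x_5 = g(1.414214) = 1.414214
x_6 = g(1.414214) = 1.414214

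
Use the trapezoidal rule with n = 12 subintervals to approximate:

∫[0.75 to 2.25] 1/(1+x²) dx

f(x) = 1/(1+x²)
a = 0.75, b = 2.25, n = 12
h = (b - a)/n = 0.125000

Trapezoidal rule: (h/2)[f(x₀) + 2f(x₁) + 2f(x₂) + ... + f(xₙ)]

x_0 = 0.7500, f(x_0) = 0.640000, coefficient = 1
x_1 = 0.8750, f(x_1) = 0.566372, coefficient = 2
x_2 = 1.0000, f(x_2) = 0.500000, coefficient = 2
x_3 = 1.1250, f(x_3) = 0.441379, coefficient = 2
x_4 = 1.2500, f(x_4) = 0.390244, coefficient = 2
x_5 = 1.3750, f(x_5) = 0.345946, coefficient = 2
x_6 = 1.5000, f(x_6) = 0.307692, coefficient = 2
x_7 = 1.6250, f(x_7) = 0.274678, coefficient = 2
x_8 = 1.7500, f(x_8) = 0.246154, coefficient = 2
x_9 = 1.8750, f(x_9) = 0.221453, coefficient = 2
x_10 = 2.0000, f(x_10) = 0.200000, coefficient = 2
x_11 = 2.1250, f(x_11) = 0.181303, coefficient = 2
x_12 = 2.2500, f(x_12) = 0.164948, coefficient = 1

I ≈ (0.125000/2) × 8.155391 = 0.509712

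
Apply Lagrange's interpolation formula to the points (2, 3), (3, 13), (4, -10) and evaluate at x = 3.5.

Lagrange interpolation formula:
P(x) = Σ yᵢ × Lᵢ(x)
where Lᵢ(x) = Π_{j≠i} (x - xⱼ)/(xᵢ - xⱼ)

L_0(3.5) = (3.5 - 3)/(2 - 3) × (3.5 - 4)/(2 - 4) = -0.125000
L_1(3.5) = (3.5 - 2)/(3 - 2) × (3.5 - 4)/(3 - 4) = 0.750000
L_2(3.5) = (3.5 - 2)/(4 - 2) × (3.5 - 3)/(4 - 3) = 0.375000

P(3.5) = 3×L_0(3.5) + 13×L_1(3.5) + (-10)×L_2(3.5)
P(3.5) = 5.625000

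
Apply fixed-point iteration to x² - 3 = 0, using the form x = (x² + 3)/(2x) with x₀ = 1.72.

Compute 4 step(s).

Equation: x² - 3 = 0
Fixed-point form: x = (x² + 3)/(2x)
x₀ = 1.72

x_1 = g(1.720000) = 1.732093
x_2 = g(1.732093) = 1.732051
x_3 = g(1.732051) = 1.732051
x_4 = g(1.732051) = 1.732051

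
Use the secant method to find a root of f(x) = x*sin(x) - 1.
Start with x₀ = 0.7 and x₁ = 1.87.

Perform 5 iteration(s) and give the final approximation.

f(x) = x*sin(x) - 1
x₀ = 0.7, x₁ = 1.87

Secant formula: x_{n+1} = x_n - f(x_n)(x_n - x_{n-1})/(f(x_n) - f(x_{n-1}))

Iteration 1:
  f(0.700000) = -0.549048
  f(1.870000) = 0.786919
  x_2 = 1.870000 - 0.786919×(1.870000 - 0.700000)/(0.786919 - (-0.549048))
       = 1.180840
Iteration 2:
  f(1.870000) = 0.786919
  f(1.180840) = 0.092189
  x_3 = 1.180840 - 0.092189×(1.180840 - 1.870000)/(0.092189 - 0.786919)
       = 1.089390
Iteration 3:
  f(1.180840) = 0.092189
  f(1.089390) = -0.034425
  x_4 = 1.089390 - (-0.034425)×(1.089390 - 1.180840)/(-0.034425 - 0.092189)
       = 1.114254
Iteration 4:
  f(1.089390) = -0.034425
  f(1.114254) = 0.000135
  x_5 = 1.114254 - 0.000135×(1.114254 - 1.089390)/(0.000135 - (-0.034425))
       = 1.114157
Iteration 5:
  f(1.114254) = 0.000135
  f(1.114157) = 0.000000
  x_6 = 1.114157 - 0.000000×(1.114157 - 1.114254)/(0.000000 - 0.000135)
       = 1.114157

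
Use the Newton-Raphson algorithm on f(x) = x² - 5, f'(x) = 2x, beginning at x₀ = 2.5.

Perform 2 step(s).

f(x) = x² - 5
f'(x) = 2x
x₀ = 2.5

Newton-Raphson formula: x_{n+1} = x_n - f(x_n)/f'(x_n)

Iteration 1:
  f(2.500000) = 1.250000
  f'(2.500000) = 5.000000
  x_1 = 2.500000 - 1.250000/5.000000 = 2.250000
Iteration 2:
  f(2.250000) = 0.062500
  f'(2.250000) = 4.500000
  x_2 = 2.250000 - 0.062500/4.500000 = 2.236111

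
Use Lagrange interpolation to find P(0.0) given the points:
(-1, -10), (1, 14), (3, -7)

Lagrange interpolation formula:
P(x) = Σ yᵢ × Lᵢ(x)
where Lᵢ(x) = Π_{j≠i} (x - xⱼ)/(xᵢ - xⱼ)

L_0(0.0) = (0.0 - 1)/(-1 - 1) × (0.0 - 3)/(-1 - 3) = 0.375000
L_1(0.0) = (0.0 - (-1))/(1 - (-1)) × (0.0 - 3)/(1 - 3) = 0.750000
L_2(0.0) = (0.0 - (-1))/(3 - (-1)) × (0.0 - 1)/(3 - 1) = -0.125000

P(0.0) = (-10)×L_0(0.0) + 14×L_1(0.0) + (-7)×L_2(0.0)
P(0.0) = 7.625000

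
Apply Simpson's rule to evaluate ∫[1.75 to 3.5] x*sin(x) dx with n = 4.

f(x) = x*sin(x)
a = 1.75, b = 3.5, n = 4
h = (b - a)/n = 0.437500

Simpson's rule: (h/3)[f(x₀) + 4f(x₁) + 2f(x₂) + ... + f(xₙ)]

x_0 = 1.7500, f(x_0) = 1.721975, coefficient = 1
x_1 = 2.1875, f(x_1) = 1.784539, coefficient = 4
x_2 = 2.6250, f(x_2) = 1.296541, coefficient = 2
x_3 = 3.0625, f(x_3) = 0.241969, coefficient = 4
x_4 = 3.5000, f(x_4) = -1.227741, coefficient = 1

I ≈ (0.437500/3) × 11.193347 = 1.632363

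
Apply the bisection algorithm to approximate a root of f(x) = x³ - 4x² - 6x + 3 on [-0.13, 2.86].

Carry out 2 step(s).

f(x) = x³ - 4x² - 6x + 3
Initial interval: [-0.13, 2.86]

Iteration 1:
  c_1 = (-0.130000 + 2.860000)/2 = 1.365000
  f(c_1) = f(1.365000) = -10.099598
  f(a) × f(c) < 0, new interval: [-0.130000, 1.365000]
Iteration 2:
  c_2 = (-0.130000 + 1.365000)/2 = 0.617500
  f(c_2) = f(0.617500) = -1.994768
  f(a) × f(c) < 0, new interval: [-0.130000, 0.617500]

After 2 iteration(s), the approximation is c_2 = 0.617500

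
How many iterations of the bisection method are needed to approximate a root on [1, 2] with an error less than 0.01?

We need (b-a)/2^n ≤ 0.01
(2 - 1)/2^n ≤ 0.01
1/2^n ≤ 0.01
2^n ≥ 100
n ≥ log₂(100) = 6.64
n ≥ 7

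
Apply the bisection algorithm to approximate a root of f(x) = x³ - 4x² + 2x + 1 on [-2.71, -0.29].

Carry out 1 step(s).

f(x) = x³ - 4x² + 2x + 1
Initial interval: [-2.71, -0.29]

Iteration 1:
  c_1 = (-2.710000 + (-0.290000))/2 = -1.500000
  f(c_1) = f(-1.500000) = -14.375000
  f(a) × f(c) ≥ 0, new interval: [-1.500000, -0.290000]

After 1 iteration(s), the approximation is c_1 = -1.500000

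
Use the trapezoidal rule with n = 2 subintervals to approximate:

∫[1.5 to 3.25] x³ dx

f(x) = x³
a = 1.5, b = 3.25, n = 2
h = (b - a)/n = 0.875000

Trapezoidal rule: (h/2)[f(x₀) + 2f(x₁) + 2f(x₂) + ... + f(xₙ)]

x_0 = 1.5000, f(x_0) = 3.375000, coefficient = 1
x_1 = 2.3750, f(x_1) = 13.396484, coefficient = 2
x_2 = 3.2500, f(x_2) = 34.328125, coefficient = 1

I ≈ (0.875000/2) × 64.496094 = 28.217041
Exact value: 26.625977
Error: 1.591064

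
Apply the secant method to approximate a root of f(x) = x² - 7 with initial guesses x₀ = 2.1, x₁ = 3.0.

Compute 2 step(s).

f(x) = x² - 7
x₀ = 2.1, x₁ = 3.0

Secant formula: x_{n+1} = x_n - f(x_n)(x_n - x_{n-1})/(f(x_n) - f(x_{n-1}))

Iteration 1:
  f(2.100000) = -2.590000
  f(3.000000) = 2.000000
  x_2 = 3.000000 - 2.000000×(3.000000 - 2.100000)/(2.000000 - (-2.590000))
       = 2.607843
Iteration 2:
  f(3.000000) = 2.000000
  f(2.607843) = -0.199154
  x_3 = 2.607843 - (-0.199154)×(2.607843 - 3.000000)/(-0.199154 - 2.000000)
       = 2.643357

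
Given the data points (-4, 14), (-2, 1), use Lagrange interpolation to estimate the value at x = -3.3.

Lagrange interpolation formula:
P(x) = Σ yᵢ × Lᵢ(x)
where Lᵢ(x) = Π_{j≠i} (x - xⱼ)/(xᵢ - xⱼ)

L_0(-3.3) = (-3.3 - (-2))/(-4 - (-2)) = 0.650000
L_1(-3.3) = (-3.3 - (-4))/(-2 - (-4)) = 0.350000

P(-3.3) = 14×L_0(-3.3) + 1×L_1(-3.3)
P(-3.3) = 9.450000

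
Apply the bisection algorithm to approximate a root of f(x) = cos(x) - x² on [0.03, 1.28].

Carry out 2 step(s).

f(x) = cos(x) - x²
Initial interval: [0.03, 1.28]

Iteration 1:
  c_1 = (0.030000 + 1.280000)/2 = 0.655000
  f(c_1) = f(0.655000) = 0.364023
  f(a) × f(c) ≥ 0, new interval: [0.655000, 1.280000]
Iteration 2:
  c_2 = (0.655000 + 1.280000)/2 = 0.967500
  f(c_2) = f(0.967500) = -0.368696
  f(a) × f(c) < 0, new interval: [0.655000, 0.967500]

After 2 iteration(s), the approximation is c_2 = 0.967500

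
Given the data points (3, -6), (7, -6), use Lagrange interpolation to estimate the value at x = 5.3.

Lagrange interpolation formula:
P(x) = Σ yᵢ × Lᵢ(x)
where Lᵢ(x) = Π_{j≠i} (x - xⱼ)/(xᵢ - xⱼ)

L_0(5.3) = (5.3 - 7)/(3 - 7) = 0.425000
L_1(5.3) = (5.3 - 3)/(7 - 3) = 0.575000

P(5.3) = (-6)×L_0(5.3) + (-6)×L_1(5.3)
P(5.3) = -6.000000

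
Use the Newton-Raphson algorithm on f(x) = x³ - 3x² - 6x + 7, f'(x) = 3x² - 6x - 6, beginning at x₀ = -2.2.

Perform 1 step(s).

f(x) = x³ - 3x² - 6x + 7
f'(x) = 3x² - 6x - 6
x₀ = -2.2

Newton-Raphson formula: x_{n+1} = x_n - f(x_n)/f'(x_n)

Iteration 1:
  f(-2.200000) = -4.968000
  f'(-2.200000) = 21.720000
  x_1 = -2.200000 - (-4.968000)/21.720000 = -1.971271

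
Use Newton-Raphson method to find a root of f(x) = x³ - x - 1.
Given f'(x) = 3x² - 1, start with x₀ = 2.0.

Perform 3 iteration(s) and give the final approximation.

f(x) = x³ - x - 1
f'(x) = 3x² - 1
x₀ = 2.0

Newton-Raphson formula: x_{n+1} = x_n - f(x_n)/f'(x_n)

Iteration 1:
  f(2.000000) = 5.000000
  f'(2.000000) = 11.000000
  x_1 = 2.000000 - 5.000000/11.000000 = 1.545455
Iteration 2:
  f(1.545455) = 1.145755
  f'(1.545455) = 6.165289
  x_2 = 1.545455 - 1.145755/6.165289 = 1.359615
Iteration 3:
  f(1.359615) = 0.153705
  f'(1.359615) = 4.545658
  x_3 = 1.359615 - 0.153705/4.545658 = 1.325801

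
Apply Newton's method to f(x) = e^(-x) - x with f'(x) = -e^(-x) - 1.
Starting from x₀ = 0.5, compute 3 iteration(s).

f(x) = e^(-x) - x
f'(x) = -e^(-x) - 1
x₀ = 0.5

Newton-Raphson formula: x_{n+1} = x_n - f(x_n)/f'(x_n)

Iteration 1:
  f(0.500000) = 0.106531
  f'(0.500000) = -1.606531
  x_1 = 0.500000 - 0.106531/(-1.606531) = 0.566311
Iteration 2:
  f(0.566311) = 0.001305
  f'(0.566311) = -1.567616
  x_2 = 0.566311 - 0.001305/(-1.567616) = 0.567143
Iteration 3:
  f(0.567143) = 0.000000
  f'(0.567143) = -1.567143
  x_3 = 0.567143 - 0.000000/(-1.567143) = 0.567143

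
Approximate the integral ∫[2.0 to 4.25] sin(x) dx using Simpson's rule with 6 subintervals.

f(x) = sin(x)
a = 2.0, b = 4.25, n = 6
h = (b - a)/n = 0.375000

Simpson's rule: (h/3)[f(x₀) + 4f(x₁) + 2f(x₂) + ... + f(xₙ)]

x_0 = 2.0000, f(x_0) = 0.909297, coefficient = 1
x_1 = 2.3750, f(x_1) = 0.693685, coefficient = 4
x_2 = 2.7500, f(x_2) = 0.381661, coefficient = 2
x_3 = 3.1250, f(x_3) = 0.016592, coefficient = 4
x_4 = 3.5000, f(x_4) = -0.350783, coefficient = 2
x_5 = 3.8750, f(x_5) = -0.669405, coefficient = 4
x_6 = 4.2500, f(x_6) = -0.894989, coefficient = 1

I ≈ (0.375000/3) × 0.239552 = 0.029944
Exact value: 0.029941
Error: 0.000003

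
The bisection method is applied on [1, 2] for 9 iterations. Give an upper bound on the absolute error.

Bisection error bound: |error| ≤ (b-a)/2^n
|error| ≤ (2 - 1)/2^9 = 1/2^9
|error| ≤ 0.0019531250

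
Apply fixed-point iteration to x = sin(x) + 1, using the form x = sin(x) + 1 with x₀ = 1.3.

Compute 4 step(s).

Equation: x = sin(x) + 1
Fixed-point form: x = sin(x) + 1
x₀ = 1.3

x_1 = g(1.300000) = 1.963558
x_2 = g(1.963558) = 1.923856
x_3 = g(1.923856) = 1.938319
x_4 = g(1.938319) = 1.933220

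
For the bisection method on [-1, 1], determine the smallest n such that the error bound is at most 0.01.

We need (b-a)/2^n ≤ 0.01
(1 - (-1))/2^n ≤ 0.01
2/2^n ≤ 0.01
2^n ≥ 200
n ≥ log₂(200) = 7.64
n ≥ 8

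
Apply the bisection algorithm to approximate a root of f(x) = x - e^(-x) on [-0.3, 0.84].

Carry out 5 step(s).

f(x) = x - e^(-x)
Initial interval: [-0.3, 0.84]

Iteration 1:
  c_1 = (-0.300000 + 0.840000)/2 = 0.270000
  f(c_1) = f(0.270000) = -0.493379
  f(a) × f(c) ≥ 0, new interval: [0.270000, 0.840000]
Iteration 2:
  c_2 = (0.270000 + 0.840000)/2 = 0.555000
  f(c_2) = f(0.555000) = -0.019072
  f(a) × f(c) ≥ 0, new interval: [0.555000, 0.840000]
Iteration 3:
  c_3 = (0.555000 + 0.840000)/2 = 0.697500
  f(c_3) = f(0.697500) = 0.199672
  f(a) × f(c) < 0, new interval: [0.555000, 0.697500]
Iteration 4:
  c_4 = (0.555000 + 0.697500)/2 = 0.626250
  f(c_4) = f(0.626250) = 0.091657
  f(a) × f(c) < 0, new interval: [0.555000, 0.626250]
Iteration 5:
  c_5 = (0.555000 + 0.626250)/2 = 0.590625
  f(c_5) = f(0.590625) = 0.036644
  f(a) × f(c) < 0, new interval: [0.555000, 0.590625]

After 5 iteration(s), the approximation is c_5 = 0.590625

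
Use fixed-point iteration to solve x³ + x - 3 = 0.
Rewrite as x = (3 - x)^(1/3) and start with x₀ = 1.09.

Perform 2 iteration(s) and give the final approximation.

Equation: x³ + x - 3 = 0
Fixed-point form: x = (3 - x)^(1/3)
x₀ = 1.09

x_1 = g(1.090000) = 1.240731
x_2 = g(1.240731) = 1.207195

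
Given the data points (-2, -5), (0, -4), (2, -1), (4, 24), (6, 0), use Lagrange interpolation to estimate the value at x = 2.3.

Lagrange interpolation formula:
P(x) = Σ yᵢ × Lᵢ(x)
where Lᵢ(x) = Π_{j≠i} (x - xⱼ)/(xᵢ - xⱼ)

L_0(2.3) = (2.3 - 0)/(-2 - 0) × (2.3 - 2)/(-2 - 2) × (2.3 - 4)/(-2 - 4) × (2.3 - 6)/(-2 - 6) = 0.011302
L_1(2.3) = (2.3 - (-2))/(0 - (-2)) × (2.3 - 2)/(0 - 2) × (2.3 - 4)/(0 - 4) × (2.3 - 6)/(0 - 6) = -0.084522
L_2(2.3) = (2.3 - (-2))/(2 - (-2)) × (2.3 - 0)/(2 - 0) × (2.3 - 4)/(2 - 4) × (2.3 - 6)/(2 - 6) = 0.972002
L_3(2.3) = (2.3 - (-2))/(4 - (-2)) × (2.3 - 0)/(4 - 0) × (2.3 - 2)/(4 - 2) × (2.3 - 6)/(4 - 6) = 0.114353
L_4(2.3) = (2.3 - (-2))/(6 - (-2)) × (2.3 - 0)/(6 - 0) × (2.3 - 2)/(6 - 2) × (2.3 - 4)/(6 - 4) = -0.013135

P(2.3) = (-5)×L_0(2.3) + (-4)×L_1(2.3) + (-1)×L_2(2.3) + 24×L_3(2.3) + 0×L_4(2.3)
P(2.3) = 2.054049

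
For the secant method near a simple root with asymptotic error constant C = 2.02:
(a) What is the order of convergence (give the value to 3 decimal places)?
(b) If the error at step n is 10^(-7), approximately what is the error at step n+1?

(a) Secant method has superlinear convergence with order φ = (1+√5)/2 ≈ 1.618.
    This means |e_{n+1}| ≈ C|e_n|^1.618.

(b) With |e_n| = 10^(-7) and C = 2.02:
    |e_{n+1}| ≈ 2.02 × (10^(-7))^1.618 = 2.02 × 10^(-11.33)

(a) ≈ 1.618 (golden ratio); (b) |e_{n+1}| ≈ 9.530e-12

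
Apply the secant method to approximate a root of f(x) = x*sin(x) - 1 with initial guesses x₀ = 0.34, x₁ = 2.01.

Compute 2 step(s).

f(x) = x*sin(x) - 1
x₀ = 0.34, x₁ = 2.01

Secant formula: x_{n+1} = x_n - f(x_n)(x_n - x_{n-1})/(f(x_n) - f(x_{n-1}))

Iteration 1:
  f(0.340000) = -0.886614
  f(2.010000) = 0.819232
  x_2 = 2.010000 - 0.819232×(2.010000 - 0.340000)/(0.819232 - (-0.886614))
       = 1.207983
Iteration 2:
  f(2.010000) = 0.819232
  f(1.207983) = 0.129346
  x_3 = 1.207983 - 0.129346×(1.207983 - 2.010000)/(0.129346 - 0.819232)
       = 1.057614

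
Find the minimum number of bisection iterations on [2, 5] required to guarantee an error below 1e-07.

We need (b-a)/2^n ≤ 1e-07
(5 - 2)/2^n ≤ 1e-07
3/2^n ≤ 1e-07
2^n ≥ 30000000
n ≥ log₂(30000000) = 24.84
n ≥ 25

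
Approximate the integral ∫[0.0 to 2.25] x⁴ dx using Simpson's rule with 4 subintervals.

f(x) = x⁴
a = 0.0, b = 2.25, n = 4
h = (b - a)/n = 0.562500

Simpson's rule: (h/3)[f(x₀) + 4f(x₁) + 2f(x₂) + ... + f(xₙ)]

x_0 = 0.0000, f(x_0) = 0.000000, coefficient = 1
x_1 = 0.5625, f(x_1) = 0.100113, coefficient = 4
x_2 = 1.1250, f(x_2) = 1.601807, coefficient = 2
x_3 = 1.6875, f(x_3) = 8.109146, coefficient = 4
x_4 = 2.2500, f(x_4) = 25.628906, coefficient = 1

I ≈ (0.562500/3) × 61.669556 = 11.563042
Exact value: 11.533008
Error: 0.030034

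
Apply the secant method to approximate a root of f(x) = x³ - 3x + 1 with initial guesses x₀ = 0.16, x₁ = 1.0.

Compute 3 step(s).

f(x) = x³ - 3x + 1
x₀ = 0.16, x₁ = 1.0

Secant formula: x_{n+1} = x_n - f(x_n)(x_n - x_{n-1})/(f(x_n) - f(x_{n-1}))

Iteration 1:
  f(0.160000) = 0.524096
  f(1.000000) = -1.000000
  x_2 = 1.000000 - (-1.000000)×(1.000000 - 0.160000)/(-1.000000 - 0.524096)
       = 0.448854
Iteration 2:
  f(1.000000) = -1.000000
  f(0.448854) = -0.256131
  x_3 = 0.448854 - (-0.256131)×(0.448854 - 1.000000)/(-0.256131 - (-1.000000))
       = 0.259082
Iteration 3:
  f(0.448854) = -0.256131
  f(0.259082) = 0.240145
  x_4 = 0.259082 - 0.240145×(0.259082 - 0.448854)/(0.240145 - (-0.256131))
       = 0.350911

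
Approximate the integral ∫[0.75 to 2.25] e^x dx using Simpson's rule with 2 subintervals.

f(x) = e^x
a = 0.75, b = 2.25, n = 2
h = (b - a)/n = 0.750000

Simpson's rule: (h/3)[f(x₀) + 4f(x₁) + 2f(x₂) + ... + f(xₙ)]

x_0 = 0.7500, f(x_0) = 2.117000, coefficient = 1
x_1 = 1.5000, f(x_1) = 4.481689, coefficient = 4
x_2 = 2.2500, f(x_2) = 9.487736, coefficient = 1

I ≈ (0.750000/3) × 29.531492 = 7.382873
Exact value: 7.370736
Error: 0.012137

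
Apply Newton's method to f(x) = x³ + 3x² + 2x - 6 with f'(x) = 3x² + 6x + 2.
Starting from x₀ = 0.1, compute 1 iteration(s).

f(x) = x³ + 3x² + 2x - 6
f'(x) = 3x² + 6x + 2
x₀ = 0.1

Newton-Raphson formula: x_{n+1} = x_n - f(x_n)/f'(x_n)

Iteration 1:
  f(0.100000) = -5.769000
  f'(0.100000) = 2.630000
  x_1 = 0.100000 - (-5.769000)/2.630000 = 2.293536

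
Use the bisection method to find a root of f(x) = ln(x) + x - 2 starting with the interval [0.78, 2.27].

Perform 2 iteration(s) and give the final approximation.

f(x) = ln(x) + x - 2
Initial interval: [0.78, 2.27]

Iteration 1:
  c_1 = (0.780000 + 2.270000)/2 = 1.525000
  f(c_1) = f(1.525000) = -0.053006
  f(a) × f(c) ≥ 0, new interval: [1.525000, 2.270000]
Iteration 2:
  c_2 = (1.525000 + 2.270000)/2 = 1.897500
  f(c_2) = f(1.897500) = 0.538037
  f(a) × f(c) < 0, new interval: [1.525000, 1.897500]

After 2 iteration(s), the approximation is c_2 = 1.897500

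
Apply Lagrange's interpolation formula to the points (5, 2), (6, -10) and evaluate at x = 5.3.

Lagrange interpolation formula:
P(x) = Σ yᵢ × Lᵢ(x)
where Lᵢ(x) = Π_{j≠i} (x - xⱼ)/(xᵢ - xⱼ)

L_0(5.3) = (5.3 - 6)/(5 - 6) = 0.700000
L_1(5.3) = (5.3 - 5)/(6 - 5) = 0.300000

P(5.3) = 2×L_0(5.3) + (-10)×L_1(5.3)
P(5.3) = -1.600000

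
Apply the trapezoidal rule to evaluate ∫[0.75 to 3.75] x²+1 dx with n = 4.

f(x) = x²+1
a = 0.75, b = 3.75, n = 4
h = (b - a)/n = 0.750000

Trapezoidal rule: (h/2)[f(x₀) + 2f(x₁) + 2f(x₂) + ... + f(xₙ)]

x_0 = 0.7500, f(x_0) = 1.562500, coefficient = 1
x_1 = 1.5000, f(x_1) = 3.250000, coefficient = 2
x_2 = 2.2500, f(x_2) = 6.062500, coefficient = 2
x_3 = 3.0000, f(x_3) = 10.000000, coefficient = 2
x_4 = 3.7500, f(x_4) = 15.062500, coefficient = 1

I ≈ (0.750000/2) × 55.250000 = 20.718750
Exact value: 20.437500
Error: 0.281250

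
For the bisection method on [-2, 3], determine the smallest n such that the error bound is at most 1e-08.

We need (b-a)/2^n ≤ 1e-08
(3 - (-2))/2^n ≤ 1e-08
5/2^n ≤ 1e-08
2^n ≥ 500000000
n ≥ log₂(500000000) = 28.90
n ≥ 29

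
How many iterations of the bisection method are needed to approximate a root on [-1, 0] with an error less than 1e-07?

We need (b-a)/2^n ≤ 1e-07
(0 - (-1))/2^n ≤ 1e-07
1/2^n ≤ 1e-07
2^n ≥ 10000000
n ≥ log₂(10000000) = 23.25
n ≥ 24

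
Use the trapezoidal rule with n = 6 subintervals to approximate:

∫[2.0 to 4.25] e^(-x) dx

f(x) = e^(-x)
a = 2.0, b = 4.25, n = 6
h = (b - a)/n = 0.375000

Trapezoidal rule: (h/2)[f(x₀) + 2f(x₁) + 2f(x₂) + ... + f(xₙ)]

x_0 = 2.0000, f(x_0) = 0.135335, coefficient = 1
x_1 = 2.3750, f(x_1) = 0.093014, coefficient = 2
x_2 = 2.7500, f(x_2) = 0.063928, coefficient = 2
x_3 = 3.1250, f(x_3) = 0.043937, coefficient = 2
x_4 = 3.5000, f(x_4) = 0.030197, coefficient = 2
x_5 = 3.8750, f(x_5) = 0.020754, coefficient = 2
x_6 = 4.2500, f(x_6) = 0.014264, coefficient = 1

I ≈ (0.375000/2) × 0.653262 = 0.122487
Exact value: 0.121071
Error: 0.001415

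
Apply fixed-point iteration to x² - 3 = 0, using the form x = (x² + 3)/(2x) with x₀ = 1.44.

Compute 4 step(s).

Equation: x² - 3 = 0
Fixed-point form: x = (x² + 3)/(2x)
x₀ = 1.44

x_1 = g(1.440000) = 1.761667
x_2 = g(1.761667) = 1.732300
x_3 = g(1.732300) = 1.732051
x_4 = g(1.732051) = 1.732051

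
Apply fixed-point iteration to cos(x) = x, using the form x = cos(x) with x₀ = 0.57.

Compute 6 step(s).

Equation: cos(x) = x
Fixed-point form: x = cos(x)
x₀ = 0.57

x_1 = g(0.570000) = 0.841901
x_2 = g(0.841901) = 0.666046
x_3 = g(0.666046) = 0.786271
x_4 = g(0.786271) = 0.706489
x_5 = g(0.706489) = 0.760646
x_6 = g(0.760646) = 0.724391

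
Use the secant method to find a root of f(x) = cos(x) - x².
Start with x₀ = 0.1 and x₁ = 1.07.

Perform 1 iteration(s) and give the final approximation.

f(x) = cos(x) - x²
x₀ = 0.1, x₁ = 1.07

Secant formula: x_{n+1} = x_n - f(x_n)(x_n - x_{n-1})/(f(x_n) - f(x_{n-1}))

Iteration 1:
  f(0.100000) = 0.985004
  f(1.070000) = -0.664776
  x_2 = 1.070000 - (-0.664776)×(1.070000 - 0.100000)/(-0.664776 - 0.985004)
       = 0.679140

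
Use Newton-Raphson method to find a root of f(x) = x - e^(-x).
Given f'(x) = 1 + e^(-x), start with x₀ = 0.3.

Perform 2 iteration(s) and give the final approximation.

f(x) = x - e^(-x)
f'(x) = 1 + e^(-x)
x₀ = 0.3

Newton-Raphson formula: x_{n+1} = x_n - f(x_n)/f'(x_n)

Iteration 1:
  f(0.300000) = -0.440818
  f'(0.300000) = 1.740818
  x_1 = 0.300000 - (-0.440818)/1.740818 = 0.553225
Iteration 2:
  f(0.553225) = -0.021868
  f'(0.553225) = 1.575092
  x_2 = 0.553225 - (-0.021868)/1.575092 = 0.567108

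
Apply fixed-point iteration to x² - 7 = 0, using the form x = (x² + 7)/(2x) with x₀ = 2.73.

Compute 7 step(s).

Equation: x² - 7 = 0
Fixed-point form: x = (x² + 7)/(2x)
x₀ = 2.73

x_1 = g(2.730000) = 2.647051
x_2 = g(2.647051) = 2.645752
x_3 = g(2.645752) = 2.645751
x_4 = g(2.645751) = 2.645751
x_5 = g(2.645751) = 2.645751
x_6 = g(2.645751) = 2.645751
x_7 = g(2.645751) = 2.645751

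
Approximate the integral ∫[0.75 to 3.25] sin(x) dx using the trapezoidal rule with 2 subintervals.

f(x) = sin(x)
a = 0.75, b = 3.25, n = 2
h = (b - a)/n = 1.250000

Trapezoidal rule: (h/2)[f(x₀) + 2f(x₁) + 2f(x₂) + ... + f(xₙ)]

x_0 = 0.7500, f(x_0) = 0.681639, coefficient = 1
x_1 = 2.0000, f(x_1) = 0.909297, coefficient = 2
x_2 = 3.2500, f(x_2) = -0.108195, coefficient = 1

I ≈ (1.250000/2) × 2.392038 = 1.495024
Exact value: 1.725819
Error: 0.230794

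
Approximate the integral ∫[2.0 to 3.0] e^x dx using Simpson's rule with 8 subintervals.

f(x) = e^x
a = 2.0, b = 3.0, n = 8
h = (b - a)/n = 0.125000

Simpson's rule: (h/3)[f(x₀) + 4f(x₁) + 2f(x₂) + ... + f(xₙ)]

x_0 = 2.0000, f(x_0) = 7.389056, coefficient = 1
x_1 = 2.1250, f(x_1) = 8.372897, coefficient = 4
x_2 = 2.2500, f(x_2) = 9.487736, coefficient = 2
x_3 = 2.3750, f(x_3) = 10.751013, coefficient = 4
x_4 = 2.5000, f(x_4) = 12.182494, coefficient = 2
x_5 = 2.6250, f(x_5) = 13.804574, coefficient = 4
x_6 = 2.7500, f(x_6) = 15.642632, coefficient = 2
x_7 = 2.8750, f(x_7) = 17.725424, coefficient = 4
x_8 = 3.0000, f(x_8) = 20.085537, coefficient = 1

I ≈ (0.125000/3) × 304.715952 = 12.696498
Exact value: 12.696481
Error: 0.000017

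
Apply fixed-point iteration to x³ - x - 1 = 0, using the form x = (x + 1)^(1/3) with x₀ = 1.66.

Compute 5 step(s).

Equation: x³ - x - 1 = 0
Fixed-point form: x = (x + 1)^(1/3)
x₀ = 1.66

x_1 = g(1.660000) = 1.385566
x_2 = g(1.385566) = 1.336176
x_3 = g(1.336176) = 1.326891
x_4 = g(1.326891) = 1.325131
x_5 = g(1.325131) = 1.324796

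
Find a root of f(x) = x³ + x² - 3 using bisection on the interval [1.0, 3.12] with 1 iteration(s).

f(x) = x³ + x² - 3
Initial interval: [1.0, 3.12]

Iteration 1:
  c_1 = (1.000000 + 3.120000)/2 = 2.060000
  f(c_1) = f(2.060000) = 9.985416
  f(a) × f(c) < 0, new interval: [1.000000, 2.060000]

After 1 iteration(s), the approximation is c_1 = 2.060000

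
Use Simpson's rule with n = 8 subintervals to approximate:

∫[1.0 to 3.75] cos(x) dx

f(x) = cos(x)
a = 1.0, b = 3.75, n = 8
h = (b - a)/n = 0.343750

Simpson's rule: (h/3)[f(x₀) + 4f(x₁) + 2f(x₂) + ... + f(xₙ)]

x_0 = 1.0000, f(x_0) = 0.540302, coefficient = 1
x_1 = 1.3438, f(x_1) = 0.225101, coefficient = 4
x_2 = 1.6875, f(x_2) = -0.116439, coefficient = 2
x_3 = 2.0312, f(x_3) = -0.444355, coefficient = 4
x_4 = 2.3750, f(x_4) = -0.720278, coefficient = 2
x_5 = 2.7188, f(x_5) = -0.911926, coefficient = 4
x_6 = 3.0625, f(x_6) = -0.996874, coefficient = 2
x_7 = 3.4062, f(x_7) = -0.965182, coefficient = 4
x_8 = 3.7500, f(x_8) = -0.820559, coefficient = 1

I ≈ (0.343750/3) × -12.332889 = -1.413143
Exact value: -1.413032
Error: 0.000111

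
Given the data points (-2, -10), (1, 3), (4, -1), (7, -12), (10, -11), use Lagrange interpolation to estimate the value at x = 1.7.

Lagrange interpolation formula:
P(x) = Σ yᵢ × Lᵢ(x)
where Lᵢ(x) = Π_{j≠i} (x - xⱼ)/(xᵢ - xⱼ)

L_0(1.7) = (1.7 - 1)/(-2 - 1) × (1.7 - 4)/(-2 - 4) × (1.7 - 7)/(-2 - 7) × (1.7 - 10)/(-2 - 10) = -0.036432
L_1(1.7) = (1.7 - (-2))/(1 - (-2)) × (1.7 - 4)/(1 - 4) × (1.7 - 7)/(1 - 7) × (1.7 - 10)/(1 - 10) = 0.770278
L_2(1.7) = (1.7 - (-2))/(4 - (-2)) × (1.7 - 1)/(4 - 1) × (1.7 - 7)/(4 - 7) × (1.7 - 10)/(4 - 10) = 0.351648
L_3(1.7) = (1.7 - (-2))/(7 - (-2)) × (1.7 - 1)/(7 - 1) × (1.7 - 4)/(7 - 4) × (1.7 - 10)/(7 - 10) = -0.101735
L_4(1.7) = (1.7 - (-2))/(10 - (-2)) × (1.7 - 1)/(10 - 1) × (1.7 - 4)/(10 - 4) × (1.7 - 7)/(10 - 7) = 0.016241

P(1.7) = (-10)×L_0(1.7) + 3×L_1(1.7) + (-1)×L_2(1.7) + (-12)×L_3(1.7) + (-11)×L_4(1.7)
P(1.7) = 3.365673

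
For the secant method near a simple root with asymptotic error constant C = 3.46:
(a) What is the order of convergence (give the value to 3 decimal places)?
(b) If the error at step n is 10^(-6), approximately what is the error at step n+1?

(a) Secant method has superlinear convergence with order φ = (1+√5)/2 ≈ 1.618.
    This means |e_{n+1}| ≈ C|e_n|^1.618.

(b) With |e_n| = 10^(-6) and C = 3.46:
    |e_{n+1}| ≈ 3.46 × (10^(-6))^1.618 = 3.46 × 10^(-9.71)

(a) ≈ 1.618 (golden ratio); (b) |e_{n+1}| ≈ 6.774e-10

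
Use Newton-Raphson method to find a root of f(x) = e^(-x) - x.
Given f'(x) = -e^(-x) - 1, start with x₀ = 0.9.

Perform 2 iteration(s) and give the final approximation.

f(x) = e^(-x) - x
f'(x) = -e^(-x) - 1
x₀ = 0.9

Newton-Raphson formula: x_{n+1} = x_n - f(x_n)/f'(x_n)

Iteration 1:
  f(0.900000) = -0.493430
  f'(0.900000) = -1.406570
  x_1 = 0.900000 - (-0.493430)/(-1.406570) = 0.549196
Iteration 2:
  f(0.549196) = 0.028218
  f'(0.549196) = -1.577414
  x_2 = 0.549196 - 0.028218/(-1.577414) = 0.567085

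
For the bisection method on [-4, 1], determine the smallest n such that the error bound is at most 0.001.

We need (b-a)/2^n ≤ 0.001
(1 - (-4))/2^n ≤ 0.001
5/2^n ≤ 0.001
2^n ≥ 5000
n ≥ log₂(5000) = 12.29
n ≥ 13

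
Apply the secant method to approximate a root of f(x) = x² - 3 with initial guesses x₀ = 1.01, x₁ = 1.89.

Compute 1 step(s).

f(x) = x² - 3
x₀ = 1.01, x₁ = 1.89

Secant formula: x_{n+1} = x_n - f(x_n)(x_n - x_{n-1})/(f(x_n) - f(x_{n-1}))

Iteration 1:
  f(1.010000) = -1.979900
  f(1.890000) = 0.572100
  x_2 = 1.890000 - 0.572100×(1.890000 - 1.010000)/(0.572100 - (-1.979900))
       = 1.692724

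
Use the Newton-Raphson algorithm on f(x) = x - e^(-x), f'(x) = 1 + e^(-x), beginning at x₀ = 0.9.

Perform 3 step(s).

f(x) = x - e^(-x)
f'(x) = 1 + e^(-x)
x₀ = 0.9

Newton-Raphson formula: x_{n+1} = x_n - f(x_n)/f'(x_n)

Iteration 1:
  f(0.900000) = 0.493430
  f'(0.900000) = 1.406570
  x_1 = 0.900000 - 0.493430/1.406570 = 0.549196
Iteration 2:
  f(0.549196) = -0.028218
  f'(0.549196) = 1.577414
  x_2 = 0.549196 - (-0.028218)/1.577414 = 0.567085
Iteration 3:
  f(0.567085) = -0.000092
  f'(0.567085) = 1.567177
  x_3 = 0.567085 - (-0.000092)/1.567177 = 0.567143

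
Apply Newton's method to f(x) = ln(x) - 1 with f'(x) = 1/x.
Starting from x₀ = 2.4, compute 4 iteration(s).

f(x) = ln(x) - 1
f'(x) = 1/x
x₀ = 2.4

Newton-Raphson formula: x_{n+1} = x_n - f(x_n)/f'(x_n)

Iteration 1:
  f(2.400000) = -0.124531
  f'(2.400000) = 0.416667
  x_1 = 2.400000 - (-0.124531)/0.416667 = 2.698875
Iteration 2:
  f(2.698875) = -0.007165
  f'(2.698875) = 0.370525
  x_2 = 2.698875 - (-0.007165)/0.370525 = 2.718212
Iteration 3:
  f(2.718212) = -0.000026
  f'(2.718212) = 0.367889
  x_3 = 2.718212 - (-0.000026)/0.367889 = 2.718282
Iteration 4:
  f(2.718282) = 0.000000
  f'(2.718282) = 0.367879
  x_4 = 2.718282 - 0.000000/0.367879 = 2.718282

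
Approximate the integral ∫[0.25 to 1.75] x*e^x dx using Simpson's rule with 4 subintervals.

f(x) = x*e^x
a = 0.25, b = 1.75, n = 4
h = (b - a)/n = 0.375000

Simpson's rule: (h/3)[f(x₀) + 4f(x₁) + 2f(x₂) + ... + f(xₙ)]

x_0 = 0.2500, f(x_0) = 0.321006, coefficient = 1
x_1 = 0.6250, f(x_1) = 1.167654, coefficient = 4
x_2 = 1.0000, f(x_2) = 2.718282, coefficient = 2
x_3 = 1.3750, f(x_3) = 5.438230, coefficient = 4
x_4 = 1.7500, f(x_4) = 10.070555, coefficient = 1

I ≈ (0.375000/3) × 42.251662 = 5.281458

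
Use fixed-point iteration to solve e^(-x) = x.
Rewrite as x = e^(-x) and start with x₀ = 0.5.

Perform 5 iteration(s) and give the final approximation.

Equation: e^(-x) = x
Fixed-point form: x = e^(-x)
x₀ = 0.5

x_1 = g(0.500000) = 0.606531
x_2 = g(0.606531) = 0.545239
x_3 = g(0.545239) = 0.579703
x_4 = g(0.579703) = 0.560065
x_5 = g(0.560065) = 0.571172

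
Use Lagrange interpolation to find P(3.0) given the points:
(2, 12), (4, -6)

Lagrange interpolation formula:
P(x) = Σ yᵢ × Lᵢ(x)
where Lᵢ(x) = Π_{j≠i} (x - xⱼ)/(xᵢ - xⱼ)

L_0(3.0) = (3.0 - 4)/(2 - 4) = 0.500000
L_1(3.0) = (3.0 - 2)/(4 - 2) = 0.500000

P(3.0) = 12×L_0(3.0) + (-6)×L_1(3.0)
P(3.0) = 3.000000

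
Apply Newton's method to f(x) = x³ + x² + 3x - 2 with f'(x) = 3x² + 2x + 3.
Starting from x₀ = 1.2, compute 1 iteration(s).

f(x) = x³ + x² + 3x - 2
f'(x) = 3x² + 2x + 3
x₀ = 1.2

Newton-Raphson formula: x_{n+1} = x_n - f(x_n)/f'(x_n)

Iteration 1:
  f(1.200000) = 4.768000
  f'(1.200000) = 9.720000
  x_1 = 1.200000 - 4.768000/9.720000 = 0.709465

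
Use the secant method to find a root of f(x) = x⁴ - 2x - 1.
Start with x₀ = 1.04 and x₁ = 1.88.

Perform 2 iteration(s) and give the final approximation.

f(x) = x⁴ - 2x - 1
x₀ = 1.04, x₁ = 1.88

Secant formula: x_{n+1} = x_n - f(x_n)(x_n - x_{n-1})/(f(x_n) - f(x_{n-1}))

Iteration 1:
  f(1.040000) = -1.910141
  f(1.880000) = 7.731983
  x_2 = 1.880000 - 7.731983×(1.880000 - 1.040000)/(7.731983 - (-1.910141))
       = 1.206407
Iteration 2:
  f(1.880000) = 7.731983
  f(1.206407) = -1.294572
  x_3 = 1.206407 - (-1.294572)×(1.206407 - 1.880000)/(-1.294572 - 7.731983)
       = 1.303013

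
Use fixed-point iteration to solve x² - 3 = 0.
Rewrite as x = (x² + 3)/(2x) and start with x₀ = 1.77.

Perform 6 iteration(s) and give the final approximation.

Equation: x² - 3 = 0
Fixed-point form: x = (x² + 3)/(2x)
x₀ = 1.77

x_1 = g(1.770000) = 1.732458
x_2 = g(1.732458) = 1.732051
x_3 = g(1.732051) = 1.732051
x_4 = g(1.732051) = 1.732051
x_5 = g(1.732051) = 1.732051
x_6 = g(1.732051) = 1.732051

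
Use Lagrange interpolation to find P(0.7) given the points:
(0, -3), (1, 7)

Lagrange interpolation formula:
P(x) = Σ yᵢ × Lᵢ(x)
where Lᵢ(x) = Π_{j≠i} (x - xⱼ)/(xᵢ - xⱼ)

L_0(0.7) = (0.7 - 1)/(0 - 1) = 0.300000
L_1(0.7) = (0.7 - 0)/(1 - 0) = 0.700000

P(0.7) = (-3)×L_0(0.7) + 7×L_1(0.7)
P(0.7) = 4.000000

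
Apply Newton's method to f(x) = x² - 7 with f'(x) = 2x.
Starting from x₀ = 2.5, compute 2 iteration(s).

f(x) = x² - 7
f'(x) = 2x
x₀ = 2.5

Newton-Raphson formula: x_{n+1} = x_n - f(x_n)/f'(x_n)

Iteration 1:
  f(2.500000) = -0.750000
  f'(2.500000) = 5.000000
  x_1 = 2.500000 - (-0.750000)/5.000000 = 2.650000
Iteration 2:
  f(2.650000) = 0.022500
  f'(2.650000) = 5.300000
  x_2 = 2.650000 - 0.022500/5.300000 = 2.645755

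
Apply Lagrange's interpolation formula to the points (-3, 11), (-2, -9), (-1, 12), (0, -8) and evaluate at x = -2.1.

Lagrange interpolation formula:
P(x) = Σ yᵢ × Lᵢ(x)
where Lᵢ(x) = Π_{j≠i} (x - xⱼ)/(xᵢ - xⱼ)

L_0(-2.1) = (-2.1 - (-2))/(-3 - (-2)) × (-2.1 - (-1))/(-3 - (-1)) × (-2.1 - 0)/(-3 - 0) = 0.038500
L_1(-2.1) = (-2.1 - (-3))/(-2 - (-3)) × (-2.1 - (-1))/(-2 - (-1)) × (-2.1 - 0)/(-2 - 0) = 1.039500
L_2(-2.1) = (-2.1 - (-3))/(-1 - (-3)) × (-2.1 - (-2))/(-1 - (-2)) × (-2.1 - 0)/(-1 - 0) = -0.094500
L_3(-2.1) = (-2.1 - (-3))/(0 - (-3)) × (-2.1 - (-2))/(0 - (-2)) × (-2.1 - (-1))/(0 - (-1)) = 0.016500

P(-2.1) = 11×L_0(-2.1) + (-9)×L_1(-2.1) + 12×L_2(-2.1) + (-8)×L_3(-2.1)
P(-2.1) = -10.198000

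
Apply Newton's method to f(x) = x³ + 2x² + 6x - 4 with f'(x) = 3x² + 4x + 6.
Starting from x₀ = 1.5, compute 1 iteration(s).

f(x) = x³ + 2x² + 6x - 4
f'(x) = 3x² + 4x + 6
x₀ = 1.5

Newton-Raphson formula: x_{n+1} = x_n - f(x_n)/f'(x_n)

Iteration 1:
  f(1.500000) = 12.875000
  f'(1.500000) = 18.750000
  x_1 = 1.500000 - 12.875000/18.750000 = 0.813333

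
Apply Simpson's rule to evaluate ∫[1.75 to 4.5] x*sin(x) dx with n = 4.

f(x) = x*sin(x)
a = 1.75, b = 4.5, n = 4
h = (b - a)/n = 0.687500

Simpson's rule: (h/3)[f(x₀) + 4f(x₁) + 2f(x₂) + ... + f(xₙ)]

x_0 = 1.7500, f(x_0) = 1.721975, coefficient = 1
x_1 = 2.4375, f(x_1) = 1.577897, coefficient = 4
x_2 = 3.1250, f(x_2) = 0.051850, coefficient = 2
x_3 = 3.8125, f(x_3) = -2.370220, coefficient = 4
x_4 = 4.5000, f(x_4) = -4.398886, coefficient = 1

I ≈ (0.687500/3) × -5.742499 = -1.315989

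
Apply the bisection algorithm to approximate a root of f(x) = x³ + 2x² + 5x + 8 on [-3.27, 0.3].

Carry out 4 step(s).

f(x) = x³ + 2x² + 5x + 8
Initial interval: [-3.27, 0.3]

Iteration 1:
  c_1 = (-3.270000 + 0.300000)/2 = -1.485000
  f(c_1) = f(-1.485000) = 1.710691
  f(a) × f(c) < 0, new interval: [-3.270000, -1.485000]
Iteration 2:
  c_2 = (-3.270000 + (-1.485000))/2 = -2.377500
  f(c_2) = f(-2.377500) = -6.021321
  f(a) × f(c) ≥ 0, new interval: [-2.377500, -1.485000]
Iteration 3:
  c_3 = (-2.377500 + (-1.485000))/2 = -1.931250
  f(c_3) = f(-1.931250) = -1.399831
  f(a) × f(c) ≥ 0, new interval: [-1.931250, -1.485000]
Iteration 4:
  c_4 = (-1.931250 + (-1.485000))/2 = -1.708125
  f(c_4) = f(-1.708125) = 0.310976
  f(a) × f(c) < 0, new interval: [-1.931250, -1.708125]

After 4 iteration(s), the approximation is c_4 = -1.708125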